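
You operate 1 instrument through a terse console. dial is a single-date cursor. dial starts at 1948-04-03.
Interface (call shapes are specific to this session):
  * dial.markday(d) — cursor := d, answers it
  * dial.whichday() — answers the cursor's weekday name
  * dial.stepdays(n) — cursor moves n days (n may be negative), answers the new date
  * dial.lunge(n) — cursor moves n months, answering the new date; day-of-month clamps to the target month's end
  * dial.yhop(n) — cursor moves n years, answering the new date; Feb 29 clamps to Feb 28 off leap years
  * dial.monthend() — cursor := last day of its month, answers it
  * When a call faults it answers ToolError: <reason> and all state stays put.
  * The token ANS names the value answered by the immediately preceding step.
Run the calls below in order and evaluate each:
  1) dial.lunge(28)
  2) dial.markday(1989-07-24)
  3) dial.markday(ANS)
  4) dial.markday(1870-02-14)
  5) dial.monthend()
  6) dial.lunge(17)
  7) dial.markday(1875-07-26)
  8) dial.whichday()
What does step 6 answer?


Answer: 1871-07-28

Derivation:
I use dial.lunge(n=28), and see 1950-08-03.
Then dial.markday(d=1989-07-24), which returns 1989-07-24.
Using dial.markday(d=ANS), which returns 1989-07-24.
I call dial.markday(d=1870-02-14), yielding 1870-02-14.
I run dial.monthend, and observe 1870-02-28.
I run dial.lunge(n=17): 1871-07-28.
I run dial.markday(d=1875-07-26), giving 1875-07-26.
Using dial.whichday(), and observe Monday.


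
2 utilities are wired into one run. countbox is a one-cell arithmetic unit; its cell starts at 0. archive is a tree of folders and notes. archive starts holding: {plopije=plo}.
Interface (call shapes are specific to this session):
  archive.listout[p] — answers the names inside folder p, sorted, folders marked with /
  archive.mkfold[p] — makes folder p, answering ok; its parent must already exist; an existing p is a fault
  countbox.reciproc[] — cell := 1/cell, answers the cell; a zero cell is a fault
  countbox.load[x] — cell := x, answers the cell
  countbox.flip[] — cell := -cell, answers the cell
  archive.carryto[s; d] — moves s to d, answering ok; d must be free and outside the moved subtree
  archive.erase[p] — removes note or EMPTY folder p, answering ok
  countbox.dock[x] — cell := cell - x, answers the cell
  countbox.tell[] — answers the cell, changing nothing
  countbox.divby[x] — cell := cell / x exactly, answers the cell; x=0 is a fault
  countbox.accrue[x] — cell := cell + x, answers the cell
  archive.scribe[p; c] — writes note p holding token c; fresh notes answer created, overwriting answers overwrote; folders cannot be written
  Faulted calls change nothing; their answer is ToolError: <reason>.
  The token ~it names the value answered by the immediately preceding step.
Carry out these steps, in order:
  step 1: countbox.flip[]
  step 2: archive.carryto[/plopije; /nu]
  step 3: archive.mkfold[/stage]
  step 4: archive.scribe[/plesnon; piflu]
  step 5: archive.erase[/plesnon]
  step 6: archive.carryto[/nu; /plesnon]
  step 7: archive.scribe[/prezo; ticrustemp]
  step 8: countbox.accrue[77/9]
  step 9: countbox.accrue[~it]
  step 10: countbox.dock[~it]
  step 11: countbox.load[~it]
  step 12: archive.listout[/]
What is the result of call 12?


I try countbox.flip: 0.
Now I run archive.carryto on s=/plopije, d=/nu, which returns ok.
Invoking archive.mkfold on p=/stage, — result: ok.
Using archive.scribe on p=/plesnon, c=piflu, → created.
Then archive.erase on p=/plesnon, which returns ok.
I invoke archive.carryto on s=/nu, d=/plesnon, yielding ok.
I try archive.scribe on p=/prezo, c=ticrustemp, and observe created.
Then countbox.accrue on x=77/9, and observe 77/9.
I run countbox.accrue on x=~it, which returns 154/9.
I invoke countbox.dock on x=~it, — result: 0.
I invoke countbox.load on x=~it, yielding 0.
Next I call archive.listout on p=/, and see [plesnon, prezo, stage/].

Answer: [plesnon, prezo, stage/]


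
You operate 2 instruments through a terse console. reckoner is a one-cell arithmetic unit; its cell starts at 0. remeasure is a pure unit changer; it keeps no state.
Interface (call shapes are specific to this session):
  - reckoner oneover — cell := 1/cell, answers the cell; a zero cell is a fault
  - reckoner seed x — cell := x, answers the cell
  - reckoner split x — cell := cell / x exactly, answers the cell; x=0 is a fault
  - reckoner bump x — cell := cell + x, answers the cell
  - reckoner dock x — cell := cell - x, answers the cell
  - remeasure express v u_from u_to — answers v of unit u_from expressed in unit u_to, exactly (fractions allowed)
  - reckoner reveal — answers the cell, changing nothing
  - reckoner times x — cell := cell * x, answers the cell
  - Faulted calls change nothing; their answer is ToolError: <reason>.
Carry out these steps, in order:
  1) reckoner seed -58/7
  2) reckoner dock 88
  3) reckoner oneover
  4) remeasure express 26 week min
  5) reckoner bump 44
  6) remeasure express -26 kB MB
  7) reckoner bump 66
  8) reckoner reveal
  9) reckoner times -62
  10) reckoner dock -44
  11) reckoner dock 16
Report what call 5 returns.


CALL reckoner seed[-58/7]
RET  -58/7
CALL reckoner dock[88]
RET  -674/7
CALL reckoner oneover[]
RET  -7/674
CALL remeasure express[26; week; min]
RET  262080
CALL reckoner bump[44]
RET  29649/674
CALL remeasure express[-26; kB; MB]
RET  -13/500
CALL reckoner bump[66]
RET  74133/674
CALL reckoner reveal[]
RET  74133/674
CALL reckoner times[-62]
RET  -2298123/337
CALL reckoner dock[-44]
RET  -2283295/337
CALL reckoner dock[16]
RET  -2288687/337

Answer: 29649/674


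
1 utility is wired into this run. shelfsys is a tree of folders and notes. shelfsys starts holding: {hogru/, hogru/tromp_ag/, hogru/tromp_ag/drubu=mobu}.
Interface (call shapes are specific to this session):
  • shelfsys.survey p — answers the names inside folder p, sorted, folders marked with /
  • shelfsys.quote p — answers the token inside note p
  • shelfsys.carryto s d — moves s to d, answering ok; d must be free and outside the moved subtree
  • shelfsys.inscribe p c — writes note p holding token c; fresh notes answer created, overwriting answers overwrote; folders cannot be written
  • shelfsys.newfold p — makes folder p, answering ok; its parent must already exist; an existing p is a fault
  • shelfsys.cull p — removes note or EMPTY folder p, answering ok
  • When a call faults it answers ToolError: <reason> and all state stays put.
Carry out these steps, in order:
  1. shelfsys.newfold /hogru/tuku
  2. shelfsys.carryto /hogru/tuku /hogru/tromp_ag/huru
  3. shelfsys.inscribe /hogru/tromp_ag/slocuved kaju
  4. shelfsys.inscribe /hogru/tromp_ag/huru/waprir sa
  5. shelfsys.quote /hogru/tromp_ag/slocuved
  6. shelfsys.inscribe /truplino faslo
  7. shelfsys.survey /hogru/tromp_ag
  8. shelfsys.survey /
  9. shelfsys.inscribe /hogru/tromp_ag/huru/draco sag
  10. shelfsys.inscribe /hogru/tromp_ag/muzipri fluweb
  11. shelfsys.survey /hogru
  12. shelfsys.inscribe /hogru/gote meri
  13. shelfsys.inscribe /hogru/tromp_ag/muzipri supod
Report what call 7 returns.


>>> shelfsys.newfold p→/hogru/tuku
[out] ok
>>> shelfsys.carryto s→/hogru/tuku d→/hogru/tromp_ag/huru
[out] ok
>>> shelfsys.inscribe p→/hogru/tromp_ag/slocuved c→kaju
[out] created
>>> shelfsys.inscribe p→/hogru/tromp_ag/huru/waprir c→sa
[out] created
>>> shelfsys.quote p→/hogru/tromp_ag/slocuved
[out] kaju
>>> shelfsys.inscribe p→/truplino c→faslo
[out] created
>>> shelfsys.survey p→/hogru/tromp_ag
[out] [drubu, huru/, slocuved]
>>> shelfsys.survey p→/
[out] [hogru/, truplino]
>>> shelfsys.inscribe p→/hogru/tromp_ag/huru/draco c→sag
[out] created
>>> shelfsys.inscribe p→/hogru/tromp_ag/muzipri c→fluweb
[out] created
>>> shelfsys.survey p→/hogru
[out] [tromp_ag/]
>>> shelfsys.inscribe p→/hogru/gote c→meri
[out] created
>>> shelfsys.inscribe p→/hogru/tromp_ag/muzipri c→supod
[out] overwrote

Answer: [drubu, huru/, slocuved]


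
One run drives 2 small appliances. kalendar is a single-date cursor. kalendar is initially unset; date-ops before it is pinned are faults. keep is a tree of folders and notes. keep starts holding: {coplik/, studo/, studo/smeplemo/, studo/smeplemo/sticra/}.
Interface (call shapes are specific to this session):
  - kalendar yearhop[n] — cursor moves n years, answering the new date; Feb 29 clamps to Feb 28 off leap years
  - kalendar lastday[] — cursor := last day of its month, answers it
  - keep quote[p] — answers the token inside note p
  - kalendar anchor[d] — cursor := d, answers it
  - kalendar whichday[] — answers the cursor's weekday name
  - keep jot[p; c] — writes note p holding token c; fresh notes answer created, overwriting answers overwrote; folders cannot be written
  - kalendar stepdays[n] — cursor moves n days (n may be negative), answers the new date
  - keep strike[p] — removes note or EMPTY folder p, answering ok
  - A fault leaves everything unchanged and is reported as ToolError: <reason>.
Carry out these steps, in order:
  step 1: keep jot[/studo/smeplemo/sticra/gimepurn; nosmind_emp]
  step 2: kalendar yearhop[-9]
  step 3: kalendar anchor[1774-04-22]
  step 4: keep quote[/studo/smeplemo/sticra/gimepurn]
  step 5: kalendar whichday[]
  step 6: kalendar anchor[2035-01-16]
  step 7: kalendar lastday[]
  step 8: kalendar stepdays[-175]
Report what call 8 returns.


Answer: 2034-08-09

Derivation:
Using keep jot using p→/studo/smeplemo/sticra/gimepurn, c→nosmind_emp, → created.
Invoking kalendar yearhop using n→-9, and see ToolError: no date set.
I call kalendar anchor using d→1774-04-22, which returns 1774-04-22.
Then keep quote using p→/studo/smeplemo/sticra/gimepurn, and get nosmind_emp.
I use kalendar whichday(), and get Friday.
Then kalendar anchor using d→2035-01-16, and get 2035-01-16.
Now I run kalendar lastday(), — result: 2035-01-31.
I call kalendar stepdays using n→-175, which returns 2034-08-09.


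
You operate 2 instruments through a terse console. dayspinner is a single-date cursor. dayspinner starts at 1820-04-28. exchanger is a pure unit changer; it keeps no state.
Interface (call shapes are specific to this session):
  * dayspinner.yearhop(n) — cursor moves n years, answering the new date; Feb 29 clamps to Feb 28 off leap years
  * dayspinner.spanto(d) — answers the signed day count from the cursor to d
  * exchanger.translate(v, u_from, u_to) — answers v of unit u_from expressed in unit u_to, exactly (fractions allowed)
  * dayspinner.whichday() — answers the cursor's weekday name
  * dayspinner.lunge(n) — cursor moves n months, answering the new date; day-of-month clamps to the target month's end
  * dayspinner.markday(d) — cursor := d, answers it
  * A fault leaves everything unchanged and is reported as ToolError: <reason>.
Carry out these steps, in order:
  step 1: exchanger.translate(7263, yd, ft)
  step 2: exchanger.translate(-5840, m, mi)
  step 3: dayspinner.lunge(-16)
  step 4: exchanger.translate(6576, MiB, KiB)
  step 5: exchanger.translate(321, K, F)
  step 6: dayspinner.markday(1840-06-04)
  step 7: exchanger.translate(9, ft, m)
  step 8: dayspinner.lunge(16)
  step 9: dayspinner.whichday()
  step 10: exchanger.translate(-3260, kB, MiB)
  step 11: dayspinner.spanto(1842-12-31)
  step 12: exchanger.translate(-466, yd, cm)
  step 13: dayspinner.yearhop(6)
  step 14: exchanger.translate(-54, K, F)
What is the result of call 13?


→ translate(v→7263, u_from→yd, u_to→ft)
← 21789
→ translate(v→-5840, u_from→m, u_to→mi)
← -45625/12573
→ lunge(n→-16)
← 1818-12-28
→ translate(v→6576, u_from→MiB, u_to→KiB)
← 6733824
→ translate(v→321, u_from→K, u_to→F)
← 11813/100
→ markday(d→1840-06-04)
← 1840-06-04
→ translate(v→9, u_from→ft, u_to→m)
← 3429/1250
→ lunge(n→16)
← 1841-10-04
→ whichday()
← Monday
→ translate(v→-3260, u_from→kB, u_to→MiB)
← -101875/32768
→ spanto(d→1842-12-31)
← 453
→ translate(v→-466, u_from→yd, u_to→cm)
← -1065276/25
→ yearhop(n→6)
← 1847-10-04
→ translate(v→-54, u_from→K, u_to→F)
← -55687/100

Answer: 1847-10-04


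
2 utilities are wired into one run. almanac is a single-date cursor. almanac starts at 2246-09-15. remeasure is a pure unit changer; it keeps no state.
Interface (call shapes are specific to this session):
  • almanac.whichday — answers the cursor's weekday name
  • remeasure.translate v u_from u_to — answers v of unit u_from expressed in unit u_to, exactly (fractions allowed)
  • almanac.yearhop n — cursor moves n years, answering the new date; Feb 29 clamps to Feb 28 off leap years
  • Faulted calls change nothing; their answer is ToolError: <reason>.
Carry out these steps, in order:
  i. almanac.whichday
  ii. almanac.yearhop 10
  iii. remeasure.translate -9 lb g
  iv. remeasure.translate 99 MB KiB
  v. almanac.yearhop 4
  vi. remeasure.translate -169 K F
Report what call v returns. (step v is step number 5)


I try almanac.whichday, giving Tuesday.
I try almanac.yearhop(n: 10): 2256-09-15.
Then remeasure.translate(v: -9, u_from: lb, u_to: g), giving -408233133/100000.
I try remeasure.translate(v: 99, u_from: MB, u_to: KiB), → 1546875/16.
I run almanac.yearhop(n: 4), — result: 2260-09-15.
I invoke remeasure.translate(v: -169, u_from: K, u_to: F), and see -76387/100.

Answer: 2260-09-15


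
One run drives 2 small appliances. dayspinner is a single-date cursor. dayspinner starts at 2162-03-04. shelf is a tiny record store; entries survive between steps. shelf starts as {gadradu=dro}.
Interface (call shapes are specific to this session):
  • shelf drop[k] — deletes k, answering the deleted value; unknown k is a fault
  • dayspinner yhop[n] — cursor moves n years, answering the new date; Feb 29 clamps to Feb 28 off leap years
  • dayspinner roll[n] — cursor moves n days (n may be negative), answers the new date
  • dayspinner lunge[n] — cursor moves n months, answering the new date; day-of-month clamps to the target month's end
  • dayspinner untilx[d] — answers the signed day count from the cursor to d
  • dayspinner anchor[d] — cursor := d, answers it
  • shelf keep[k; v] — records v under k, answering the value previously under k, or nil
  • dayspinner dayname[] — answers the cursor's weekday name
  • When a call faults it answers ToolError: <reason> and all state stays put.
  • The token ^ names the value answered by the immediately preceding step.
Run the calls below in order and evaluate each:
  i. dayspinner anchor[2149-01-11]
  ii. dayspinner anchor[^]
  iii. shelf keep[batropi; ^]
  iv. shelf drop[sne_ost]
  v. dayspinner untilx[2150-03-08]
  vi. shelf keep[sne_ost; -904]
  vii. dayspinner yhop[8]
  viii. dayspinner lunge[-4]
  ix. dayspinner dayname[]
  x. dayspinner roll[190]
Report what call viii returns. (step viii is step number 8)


Answer: 2156-09-11

Derivation:
$ dayspinner anchor d: 2149-01-11
[out] 2149-01-11
$ dayspinner anchor d: ^
[out] 2149-01-11
$ shelf keep k: batropi v: ^
[out] nil
$ shelf drop k: sne_ost
[out] ToolError: no such key sne_ost
$ dayspinner untilx d: 2150-03-08
[out] 421
$ shelf keep k: sne_ost v: -904
[out] nil
$ dayspinner yhop n: 8
[out] 2157-01-11
$ dayspinner lunge n: -4
[out] 2156-09-11
$ dayspinner dayname
[out] Saturday
$ dayspinner roll n: 190
[out] 2157-03-20


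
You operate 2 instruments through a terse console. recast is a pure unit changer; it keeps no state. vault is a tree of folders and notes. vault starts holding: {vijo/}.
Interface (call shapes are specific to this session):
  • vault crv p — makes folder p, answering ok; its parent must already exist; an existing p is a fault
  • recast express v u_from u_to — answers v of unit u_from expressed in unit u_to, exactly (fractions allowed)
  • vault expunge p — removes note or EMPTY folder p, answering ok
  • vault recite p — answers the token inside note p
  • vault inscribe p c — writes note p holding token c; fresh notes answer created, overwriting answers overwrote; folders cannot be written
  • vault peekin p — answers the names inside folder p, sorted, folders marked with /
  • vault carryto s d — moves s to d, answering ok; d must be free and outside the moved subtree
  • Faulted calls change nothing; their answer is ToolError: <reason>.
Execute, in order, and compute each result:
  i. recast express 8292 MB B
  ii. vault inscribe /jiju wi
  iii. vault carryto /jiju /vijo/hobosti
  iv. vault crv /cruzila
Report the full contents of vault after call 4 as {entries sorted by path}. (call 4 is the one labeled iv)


Answer: {cruzila/, vijo/, vijo/hobosti=wi}

Derivation:
I try recast express(v='8292', u_from='MB', u_to='B'), giving 8292000000.
Next I call vault inscribe(p='/jiju', c='wi'), which returns created.
I call vault carryto(s='/jiju', d='/vijo/hobosti'), giving ok.
Now I run vault crv(p='/cruzila'), → ok.


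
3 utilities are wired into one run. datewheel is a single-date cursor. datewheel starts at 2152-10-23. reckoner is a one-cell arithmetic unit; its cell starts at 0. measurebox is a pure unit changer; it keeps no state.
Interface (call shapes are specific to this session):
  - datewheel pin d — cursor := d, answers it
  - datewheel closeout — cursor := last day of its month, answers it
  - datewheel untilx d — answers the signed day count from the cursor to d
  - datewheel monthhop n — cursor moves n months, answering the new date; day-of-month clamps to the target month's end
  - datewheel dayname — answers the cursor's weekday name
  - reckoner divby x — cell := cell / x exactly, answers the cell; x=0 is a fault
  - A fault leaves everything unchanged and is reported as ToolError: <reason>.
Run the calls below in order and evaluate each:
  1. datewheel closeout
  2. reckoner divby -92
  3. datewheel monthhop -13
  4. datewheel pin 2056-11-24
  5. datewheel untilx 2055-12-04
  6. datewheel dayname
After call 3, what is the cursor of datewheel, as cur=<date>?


Answer: cur=2151-09-30

Derivation:
>> datewheel closeout()
<< 2152-10-31
>> reckoner divby(x: -92)
<< 0
>> datewheel monthhop(n: -13)
<< 2151-09-30
>> datewheel pin(d: 2056-11-24)
<< 2056-11-24
>> datewheel untilx(d: 2055-12-04)
<< -356
>> datewheel dayname()
<< Friday


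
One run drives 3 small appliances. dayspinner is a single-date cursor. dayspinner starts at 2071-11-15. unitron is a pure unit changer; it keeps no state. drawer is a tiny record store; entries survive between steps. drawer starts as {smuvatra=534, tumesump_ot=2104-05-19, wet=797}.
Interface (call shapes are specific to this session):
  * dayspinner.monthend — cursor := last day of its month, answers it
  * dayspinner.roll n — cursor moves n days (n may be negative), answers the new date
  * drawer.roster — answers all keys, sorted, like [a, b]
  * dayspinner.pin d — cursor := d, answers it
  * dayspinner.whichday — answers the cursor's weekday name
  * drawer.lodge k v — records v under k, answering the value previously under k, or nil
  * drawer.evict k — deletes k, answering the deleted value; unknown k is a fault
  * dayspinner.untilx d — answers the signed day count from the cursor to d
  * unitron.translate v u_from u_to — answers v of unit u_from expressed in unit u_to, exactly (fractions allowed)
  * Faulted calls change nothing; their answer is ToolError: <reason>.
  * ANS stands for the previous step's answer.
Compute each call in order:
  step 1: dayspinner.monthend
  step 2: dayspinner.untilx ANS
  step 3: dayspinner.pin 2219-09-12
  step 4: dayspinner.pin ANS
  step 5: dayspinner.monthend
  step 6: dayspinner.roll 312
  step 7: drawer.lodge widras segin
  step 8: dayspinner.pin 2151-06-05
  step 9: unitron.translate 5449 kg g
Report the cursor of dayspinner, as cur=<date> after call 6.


% dayspinner.monthend
:: 2071-11-30
% dayspinner.untilx d: ANS
:: 0
% dayspinner.pin d: 2219-09-12
:: 2219-09-12
% dayspinner.pin d: ANS
:: 2219-09-12
% dayspinner.monthend
:: 2219-09-30
% dayspinner.roll n: 312
:: 2220-08-07
% drawer.lodge k: widras v: segin
:: nil
% dayspinner.pin d: 2151-06-05
:: 2151-06-05
% unitron.translate v: 5449 u_from: kg u_to: g
:: 5449000

Answer: cur=2220-08-07


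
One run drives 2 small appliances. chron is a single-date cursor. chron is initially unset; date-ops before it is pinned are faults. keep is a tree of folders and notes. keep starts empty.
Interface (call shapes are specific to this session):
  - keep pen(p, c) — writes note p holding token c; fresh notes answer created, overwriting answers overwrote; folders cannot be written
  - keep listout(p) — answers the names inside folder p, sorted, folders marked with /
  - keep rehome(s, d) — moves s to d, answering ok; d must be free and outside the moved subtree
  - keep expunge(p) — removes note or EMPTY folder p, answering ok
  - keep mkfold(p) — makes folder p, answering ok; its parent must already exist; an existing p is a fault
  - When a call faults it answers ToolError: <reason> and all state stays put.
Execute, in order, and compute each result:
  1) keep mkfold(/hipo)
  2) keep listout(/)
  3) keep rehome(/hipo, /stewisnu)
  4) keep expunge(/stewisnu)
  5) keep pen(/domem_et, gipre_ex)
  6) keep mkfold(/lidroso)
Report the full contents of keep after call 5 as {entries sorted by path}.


Answer: {domem_et=gipre_ex}

Derivation:
Step: keep mkfold[p='/hipo']
Result: ok
Step: keep listout[p='/']
Result: [hipo/]
Step: keep rehome[s='/hipo'; d='/stewisnu']
Result: ok
Step: keep expunge[p='/stewisnu']
Result: ok
Step: keep pen[p='/domem_et'; c='gipre_ex']
Result: created
Step: keep mkfold[p='/lidroso']
Result: ok


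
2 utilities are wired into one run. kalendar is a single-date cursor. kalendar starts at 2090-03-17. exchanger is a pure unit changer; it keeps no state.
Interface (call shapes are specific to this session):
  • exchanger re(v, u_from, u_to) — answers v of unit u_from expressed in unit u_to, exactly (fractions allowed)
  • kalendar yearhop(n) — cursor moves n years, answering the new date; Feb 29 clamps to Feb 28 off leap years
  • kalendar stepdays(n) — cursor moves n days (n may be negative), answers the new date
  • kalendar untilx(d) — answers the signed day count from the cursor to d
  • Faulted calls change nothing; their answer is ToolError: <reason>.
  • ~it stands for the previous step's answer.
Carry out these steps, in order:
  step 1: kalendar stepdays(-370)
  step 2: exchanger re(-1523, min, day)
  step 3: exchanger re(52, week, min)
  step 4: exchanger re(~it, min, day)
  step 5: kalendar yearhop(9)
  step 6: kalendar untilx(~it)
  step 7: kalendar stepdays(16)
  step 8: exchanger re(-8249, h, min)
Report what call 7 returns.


Answer: 2098-03-28

Derivation:
I call kalendar stepdays passing -370, which returns 2089-03-12.
Then exchanger re passing -1523, min, day, and observe -1523/1440.
Then exchanger re passing 52, week, min, and see 524160.
Calling exchanger re passing ~it, min, day, and see 364.
I invoke kalendar yearhop passing 9, → 2098-03-12.
I use kalendar untilx passing ~it, giving 0.
I use kalendar stepdays passing 16, → 2098-03-28.
Using exchanger re passing -8249, h, min, giving -494940.


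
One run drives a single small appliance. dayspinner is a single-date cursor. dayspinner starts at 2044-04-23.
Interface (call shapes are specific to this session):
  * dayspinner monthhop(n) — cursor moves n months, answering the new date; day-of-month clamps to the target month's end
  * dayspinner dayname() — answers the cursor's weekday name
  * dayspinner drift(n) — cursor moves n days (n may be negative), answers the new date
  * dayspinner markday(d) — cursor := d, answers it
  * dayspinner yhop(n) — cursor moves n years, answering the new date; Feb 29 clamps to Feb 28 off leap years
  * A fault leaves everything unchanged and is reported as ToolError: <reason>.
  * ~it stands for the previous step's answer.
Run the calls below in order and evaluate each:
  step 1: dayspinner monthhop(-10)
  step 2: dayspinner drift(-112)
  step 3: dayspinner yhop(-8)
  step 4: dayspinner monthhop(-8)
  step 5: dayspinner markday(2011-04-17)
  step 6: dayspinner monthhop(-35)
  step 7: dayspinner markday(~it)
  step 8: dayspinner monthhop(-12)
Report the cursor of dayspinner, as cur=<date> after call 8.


Step: dayspinner monthhop[n='-10']
Result: 2043-06-23
Step: dayspinner drift[n='-112']
Result: 2043-03-03
Step: dayspinner yhop[n='-8']
Result: 2035-03-03
Step: dayspinner monthhop[n='-8']
Result: 2034-07-03
Step: dayspinner markday[d='2011-04-17']
Result: 2011-04-17
Step: dayspinner monthhop[n='-35']
Result: 2008-05-17
Step: dayspinner markday[d='~it']
Result: 2008-05-17
Step: dayspinner monthhop[n='-12']
Result: 2007-05-17

Answer: cur=2007-05-17


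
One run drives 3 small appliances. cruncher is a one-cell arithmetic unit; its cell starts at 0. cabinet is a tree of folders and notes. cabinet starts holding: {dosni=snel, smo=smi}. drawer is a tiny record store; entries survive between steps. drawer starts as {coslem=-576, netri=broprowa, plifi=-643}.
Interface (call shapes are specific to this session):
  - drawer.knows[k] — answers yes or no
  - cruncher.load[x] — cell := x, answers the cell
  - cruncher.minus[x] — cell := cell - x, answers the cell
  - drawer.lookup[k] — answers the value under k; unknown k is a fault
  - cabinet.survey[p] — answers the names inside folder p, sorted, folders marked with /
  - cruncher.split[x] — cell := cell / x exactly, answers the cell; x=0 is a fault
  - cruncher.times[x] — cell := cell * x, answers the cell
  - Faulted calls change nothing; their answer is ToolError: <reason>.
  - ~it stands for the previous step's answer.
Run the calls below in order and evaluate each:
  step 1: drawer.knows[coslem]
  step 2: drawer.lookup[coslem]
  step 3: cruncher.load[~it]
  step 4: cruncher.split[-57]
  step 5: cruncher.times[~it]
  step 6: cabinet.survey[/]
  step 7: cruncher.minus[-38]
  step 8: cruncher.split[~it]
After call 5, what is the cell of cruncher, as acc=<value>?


CALL drawer.knows[k=coslem]
RET  yes
CALL drawer.lookup[k=coslem]
RET  -576
CALL cruncher.load[x=~it]
RET  -576
CALL cruncher.split[x=-57]
RET  192/19
CALL cruncher.times[x=~it]
RET  36864/361
CALL cabinet.survey[p=/]
RET  [dosni, smo]
CALL cruncher.minus[x=-38]
RET  50582/361
CALL cruncher.split[x=~it]
RET  1

Answer: acc=36864/361


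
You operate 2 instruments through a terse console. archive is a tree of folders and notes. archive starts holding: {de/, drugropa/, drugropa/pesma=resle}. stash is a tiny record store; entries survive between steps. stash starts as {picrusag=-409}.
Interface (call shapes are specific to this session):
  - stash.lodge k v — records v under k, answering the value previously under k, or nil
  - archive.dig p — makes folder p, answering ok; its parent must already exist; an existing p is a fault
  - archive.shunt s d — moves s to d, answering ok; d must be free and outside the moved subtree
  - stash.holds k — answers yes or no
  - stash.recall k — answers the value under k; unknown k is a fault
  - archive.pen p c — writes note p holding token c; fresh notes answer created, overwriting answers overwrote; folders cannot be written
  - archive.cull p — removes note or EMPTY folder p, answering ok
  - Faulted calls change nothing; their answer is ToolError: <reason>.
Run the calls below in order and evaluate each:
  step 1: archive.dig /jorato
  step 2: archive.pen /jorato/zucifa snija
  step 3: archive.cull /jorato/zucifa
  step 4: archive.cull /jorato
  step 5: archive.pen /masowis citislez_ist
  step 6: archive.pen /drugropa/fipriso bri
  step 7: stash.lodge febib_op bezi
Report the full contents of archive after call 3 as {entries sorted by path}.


Answer: {de/, drugropa/, drugropa/pesma=resle, jorato/}

Derivation:
-> archive.dig(p='/jorato')
<- ok
-> archive.pen(p='/jorato/zucifa', c='snija')
<- created
-> archive.cull(p='/jorato/zucifa')
<- ok
-> archive.cull(p='/jorato')
<- ok
-> archive.pen(p='/masowis', c='citislez_ist')
<- created
-> archive.pen(p='/drugropa/fipriso', c='bri')
<- created
-> stash.lodge(k='febib_op', v='bezi')
<- nil


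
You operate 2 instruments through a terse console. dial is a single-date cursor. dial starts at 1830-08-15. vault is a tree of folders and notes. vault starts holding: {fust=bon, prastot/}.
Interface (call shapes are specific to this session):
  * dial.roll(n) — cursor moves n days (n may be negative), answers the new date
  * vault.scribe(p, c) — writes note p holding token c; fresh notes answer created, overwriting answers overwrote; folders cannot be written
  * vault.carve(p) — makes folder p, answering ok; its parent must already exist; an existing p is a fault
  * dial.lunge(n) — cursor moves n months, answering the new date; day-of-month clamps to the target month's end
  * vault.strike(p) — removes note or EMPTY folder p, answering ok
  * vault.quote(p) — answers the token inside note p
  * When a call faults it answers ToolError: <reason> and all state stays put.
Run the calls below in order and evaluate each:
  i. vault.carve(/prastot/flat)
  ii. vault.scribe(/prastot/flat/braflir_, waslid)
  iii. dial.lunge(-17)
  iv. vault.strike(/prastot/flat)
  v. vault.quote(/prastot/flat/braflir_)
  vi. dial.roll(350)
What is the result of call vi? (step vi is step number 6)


Answer: 1830-02-28

Derivation:
>> vault.carve(p: /prastot/flat)
<< ok
>> vault.scribe(p: /prastot/flat/braflir_, c: waslid)
<< created
>> dial.lunge(n: -17)
<< 1829-03-15
>> vault.strike(p: /prastot/flat)
<< ToolError: not empty
>> vault.quote(p: /prastot/flat/braflir_)
<< waslid
>> dial.roll(n: 350)
<< 1830-02-28


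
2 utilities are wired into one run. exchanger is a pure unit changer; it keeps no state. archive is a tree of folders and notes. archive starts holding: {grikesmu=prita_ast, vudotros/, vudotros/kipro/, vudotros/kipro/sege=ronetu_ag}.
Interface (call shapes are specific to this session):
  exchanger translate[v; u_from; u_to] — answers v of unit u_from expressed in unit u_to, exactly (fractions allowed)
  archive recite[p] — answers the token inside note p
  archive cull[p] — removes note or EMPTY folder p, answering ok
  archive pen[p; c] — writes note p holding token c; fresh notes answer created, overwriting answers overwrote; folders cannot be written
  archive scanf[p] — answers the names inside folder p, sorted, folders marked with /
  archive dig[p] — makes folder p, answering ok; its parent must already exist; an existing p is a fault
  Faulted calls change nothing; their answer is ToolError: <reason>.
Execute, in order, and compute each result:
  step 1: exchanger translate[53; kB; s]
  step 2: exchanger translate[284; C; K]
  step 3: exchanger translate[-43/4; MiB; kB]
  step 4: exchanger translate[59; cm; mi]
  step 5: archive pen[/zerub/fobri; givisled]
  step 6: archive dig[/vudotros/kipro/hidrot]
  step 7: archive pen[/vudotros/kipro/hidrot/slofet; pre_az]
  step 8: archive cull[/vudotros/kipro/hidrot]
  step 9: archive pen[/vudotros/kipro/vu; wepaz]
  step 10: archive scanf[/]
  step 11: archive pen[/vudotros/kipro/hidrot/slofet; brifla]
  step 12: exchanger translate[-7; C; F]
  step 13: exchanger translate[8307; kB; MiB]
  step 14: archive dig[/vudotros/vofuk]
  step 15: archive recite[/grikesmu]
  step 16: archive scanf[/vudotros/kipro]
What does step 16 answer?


Next I call exchanger translate passing v: 53, u_from: kB, u_to: s: ToolError: incompatible units.
Next I call exchanger translate passing v: 284, u_from: C, u_to: K, which returns 11143/20.
Next I call exchanger translate passing v: -43/4, u_from: MiB, u_to: kB: -1409024/125.
I run exchanger translate passing v: 59, u_from: cm, u_to: mi: 295/804672.
Next I call archive pen passing p: /zerub/fobri, c: givisled: ToolError: no parent.
I run archive dig passing p: /vudotros/kipro/hidrot, and observe ok.
I try archive pen passing p: /vudotros/kipro/hidrot/slofet, c: pre_az, and see created.
I call archive cull passing p: /vudotros/kipro/hidrot, and see ToolError: not empty.
Then archive pen passing p: /vudotros/kipro/vu, c: wepaz, and observe created.
Invoking archive scanf passing p: /, yielding [grikesmu, vudotros/].
I use archive pen passing p: /vudotros/kipro/hidrot/slofet, c: brifla: overwrote.
Then exchanger translate passing v: -7, u_from: C, u_to: F, which returns 97/5.
I try exchanger translate passing v: 8307, u_from: kB, u_to: MiB: 1038375/131072.
I try archive dig passing p: /vudotros/vofuk, yielding ok.
Using archive recite passing p: /grikesmu: prita_ast.
Using archive scanf passing p: /vudotros/kipro, and observe [hidrot/, sege, vu].

Answer: [hidrot/, sege, vu]


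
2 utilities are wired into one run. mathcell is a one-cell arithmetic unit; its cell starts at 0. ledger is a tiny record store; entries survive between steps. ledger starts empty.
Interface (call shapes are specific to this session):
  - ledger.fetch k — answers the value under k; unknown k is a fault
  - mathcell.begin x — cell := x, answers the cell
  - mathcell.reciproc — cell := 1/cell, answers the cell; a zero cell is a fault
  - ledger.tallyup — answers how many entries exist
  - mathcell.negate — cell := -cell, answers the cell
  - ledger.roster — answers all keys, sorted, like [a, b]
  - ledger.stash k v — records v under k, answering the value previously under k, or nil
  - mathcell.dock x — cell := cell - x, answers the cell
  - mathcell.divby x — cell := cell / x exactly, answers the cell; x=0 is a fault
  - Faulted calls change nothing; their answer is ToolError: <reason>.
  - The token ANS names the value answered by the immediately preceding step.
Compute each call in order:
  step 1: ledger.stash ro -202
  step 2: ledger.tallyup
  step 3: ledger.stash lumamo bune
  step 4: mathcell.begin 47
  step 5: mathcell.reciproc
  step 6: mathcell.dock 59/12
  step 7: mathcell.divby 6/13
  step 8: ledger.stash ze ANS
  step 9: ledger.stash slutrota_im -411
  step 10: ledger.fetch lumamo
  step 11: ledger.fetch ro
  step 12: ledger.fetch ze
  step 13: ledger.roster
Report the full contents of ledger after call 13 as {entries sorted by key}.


Answer: {lumamo=bune, ro=-202, slutrota_im=-411, ze=-35893/3384}

Derivation:
-> stash(ro, -202)
<- nil
-> tallyup()
<- 1
-> stash(lumamo, bune)
<- nil
-> begin(47)
<- 47
-> reciproc()
<- 1/47
-> dock(59/12)
<- -2761/564
-> divby(6/13)
<- -35893/3384
-> stash(ze, ANS)
<- nil
-> stash(slutrota_im, -411)
<- nil
-> fetch(lumamo)
<- bune
-> fetch(ro)
<- -202
-> fetch(ze)
<- -35893/3384
-> roster()
<- [lumamo, ro, slutrota_im, ze]


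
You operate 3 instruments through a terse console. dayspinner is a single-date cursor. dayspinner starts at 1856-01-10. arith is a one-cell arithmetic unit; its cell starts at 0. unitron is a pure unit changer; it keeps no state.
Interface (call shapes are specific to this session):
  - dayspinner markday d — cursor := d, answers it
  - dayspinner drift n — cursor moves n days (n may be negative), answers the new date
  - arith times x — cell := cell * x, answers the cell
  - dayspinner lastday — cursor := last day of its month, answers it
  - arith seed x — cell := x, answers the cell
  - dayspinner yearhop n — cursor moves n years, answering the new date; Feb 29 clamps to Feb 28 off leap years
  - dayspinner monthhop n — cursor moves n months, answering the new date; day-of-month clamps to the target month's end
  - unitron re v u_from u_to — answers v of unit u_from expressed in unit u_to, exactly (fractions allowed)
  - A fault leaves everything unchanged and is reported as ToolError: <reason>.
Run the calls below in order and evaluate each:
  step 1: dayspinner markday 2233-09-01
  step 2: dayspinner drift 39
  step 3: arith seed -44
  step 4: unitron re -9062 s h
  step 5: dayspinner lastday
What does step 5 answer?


Do: dayspinner markday[d='2233-09-01']
See: 2233-09-01
Do: dayspinner drift[n='39']
See: 2233-10-10
Do: arith seed[x='-44']
See: -44
Do: unitron re[v='-9062'; u_from='s'; u_to='h']
See: -4531/1800
Do: dayspinner lastday[]
See: 2233-10-31

Answer: 2233-10-31


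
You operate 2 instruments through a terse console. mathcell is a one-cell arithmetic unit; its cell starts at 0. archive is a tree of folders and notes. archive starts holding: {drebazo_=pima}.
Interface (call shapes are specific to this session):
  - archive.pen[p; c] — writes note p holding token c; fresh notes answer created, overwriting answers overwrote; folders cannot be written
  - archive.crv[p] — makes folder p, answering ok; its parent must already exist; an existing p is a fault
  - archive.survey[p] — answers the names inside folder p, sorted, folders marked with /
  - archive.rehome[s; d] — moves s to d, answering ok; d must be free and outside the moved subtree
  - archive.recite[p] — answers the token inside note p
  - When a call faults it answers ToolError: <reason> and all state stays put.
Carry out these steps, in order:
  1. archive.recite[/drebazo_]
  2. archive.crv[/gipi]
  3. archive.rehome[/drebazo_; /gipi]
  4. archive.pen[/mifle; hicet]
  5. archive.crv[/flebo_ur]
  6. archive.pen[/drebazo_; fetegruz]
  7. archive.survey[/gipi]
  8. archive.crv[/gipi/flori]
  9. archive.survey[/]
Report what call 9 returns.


Answer: [drebazo_, flebo_ur/, gipi/, mifle]

Derivation:
I use archive.recite with p→/drebazo_, and observe pima.
Calling archive.crv with p→/gipi, which returns ok.
Using archive.rehome with s→/drebazo_, d→/gipi, → ToolError: exists.
I use archive.pen with p→/mifle, c→hicet, and observe created.
Next I call archive.crv with p→/flebo_ur, and observe ok.
Calling archive.pen with p→/drebazo_, c→fetegruz, and get overwrote.
Using archive.survey with p→/gipi, — result: [].
Using archive.crv with p→/gipi/flori, yielding ok.
Using archive.survey with p→/, → [drebazo_, flebo_ur/, gipi/, mifle].


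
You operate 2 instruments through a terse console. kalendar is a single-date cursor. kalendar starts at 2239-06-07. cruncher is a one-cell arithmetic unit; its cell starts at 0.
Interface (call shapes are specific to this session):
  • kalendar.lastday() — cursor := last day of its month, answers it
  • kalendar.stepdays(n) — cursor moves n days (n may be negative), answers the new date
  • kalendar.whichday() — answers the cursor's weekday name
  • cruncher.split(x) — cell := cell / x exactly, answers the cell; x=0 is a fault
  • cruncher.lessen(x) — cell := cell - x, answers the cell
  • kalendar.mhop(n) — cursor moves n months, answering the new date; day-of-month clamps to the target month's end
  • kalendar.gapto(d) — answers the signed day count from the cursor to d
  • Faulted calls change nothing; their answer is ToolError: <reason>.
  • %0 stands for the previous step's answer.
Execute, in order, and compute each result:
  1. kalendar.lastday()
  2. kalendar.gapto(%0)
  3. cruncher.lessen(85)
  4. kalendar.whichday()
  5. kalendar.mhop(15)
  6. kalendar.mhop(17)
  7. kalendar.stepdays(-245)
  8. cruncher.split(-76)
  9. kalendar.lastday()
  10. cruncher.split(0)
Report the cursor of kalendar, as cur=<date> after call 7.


% 1. lastday() -> 2239-06-30
% 2. gapto(%0) -> 0
% 3. lessen(85) -> -85
% 4. whichday() -> Sunday
% 5. mhop(15) -> 2240-09-30
% 6. mhop(17) -> 2242-02-28
% 7. stepdays(-245) -> 2241-06-28
% 8. split(-76) -> 85/76
% 9. lastday() -> 2241-06-30
% 10. split(0) -> ToolError: division by zero

Answer: cur=2241-06-28


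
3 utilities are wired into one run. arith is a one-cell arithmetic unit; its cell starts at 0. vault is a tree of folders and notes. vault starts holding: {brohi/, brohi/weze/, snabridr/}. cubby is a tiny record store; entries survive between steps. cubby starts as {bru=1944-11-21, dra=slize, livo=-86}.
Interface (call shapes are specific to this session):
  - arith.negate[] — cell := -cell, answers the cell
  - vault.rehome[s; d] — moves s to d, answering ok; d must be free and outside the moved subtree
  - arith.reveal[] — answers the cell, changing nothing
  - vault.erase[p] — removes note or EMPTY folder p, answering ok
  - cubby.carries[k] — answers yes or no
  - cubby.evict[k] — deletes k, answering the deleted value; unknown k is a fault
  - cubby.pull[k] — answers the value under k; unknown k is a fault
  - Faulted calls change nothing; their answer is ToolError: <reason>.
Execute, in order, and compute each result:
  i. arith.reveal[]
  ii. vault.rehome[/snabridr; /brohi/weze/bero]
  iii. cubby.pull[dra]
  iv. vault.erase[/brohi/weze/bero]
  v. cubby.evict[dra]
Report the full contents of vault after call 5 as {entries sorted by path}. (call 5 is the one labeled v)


[in] arith.reveal
:: 0
[in] vault.rehome /snabridr /brohi/weze/bero
:: ok
[in] cubby.pull dra
:: slize
[in] vault.erase /brohi/weze/bero
:: ok
[in] cubby.evict dra
:: slize

Answer: {brohi/, brohi/weze/}
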